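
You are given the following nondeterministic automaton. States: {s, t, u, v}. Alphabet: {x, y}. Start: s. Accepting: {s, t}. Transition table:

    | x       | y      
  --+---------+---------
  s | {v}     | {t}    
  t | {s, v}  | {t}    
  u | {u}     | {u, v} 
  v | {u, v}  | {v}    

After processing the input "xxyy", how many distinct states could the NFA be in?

2

Start in {s}.
Read 'x': {s} → {v}.
Read 'x': {v} → {u, v}.
Read 'y': {u, v} → {u, v}.
Read 'y': {u, v} → {u, v}.
That set has 2 states.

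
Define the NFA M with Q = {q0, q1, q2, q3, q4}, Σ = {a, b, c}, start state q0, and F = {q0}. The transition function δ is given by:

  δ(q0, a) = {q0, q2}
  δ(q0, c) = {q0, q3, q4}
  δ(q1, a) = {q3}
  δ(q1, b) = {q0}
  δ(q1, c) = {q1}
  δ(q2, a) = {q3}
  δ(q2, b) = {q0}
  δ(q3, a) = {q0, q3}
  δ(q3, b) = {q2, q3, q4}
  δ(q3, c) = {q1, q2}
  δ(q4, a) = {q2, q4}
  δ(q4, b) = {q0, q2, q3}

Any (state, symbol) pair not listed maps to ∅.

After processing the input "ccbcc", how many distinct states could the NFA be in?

5

Start in {q0}.
Read 'c': {q0} → {q0, q3, q4}.
Read 'c': {q0, q3, q4} → {q0, q1, q2, q3, q4}.
Read 'b': {q0, q1, q2, q3, q4} → {q0, q2, q3, q4}.
Read 'c': {q0, q2, q3, q4} → {q0, q1, q2, q3, q4}.
Read 'c': {q0, q1, q2, q3, q4} → {q0, q1, q2, q3, q4}.
That set has 5 states.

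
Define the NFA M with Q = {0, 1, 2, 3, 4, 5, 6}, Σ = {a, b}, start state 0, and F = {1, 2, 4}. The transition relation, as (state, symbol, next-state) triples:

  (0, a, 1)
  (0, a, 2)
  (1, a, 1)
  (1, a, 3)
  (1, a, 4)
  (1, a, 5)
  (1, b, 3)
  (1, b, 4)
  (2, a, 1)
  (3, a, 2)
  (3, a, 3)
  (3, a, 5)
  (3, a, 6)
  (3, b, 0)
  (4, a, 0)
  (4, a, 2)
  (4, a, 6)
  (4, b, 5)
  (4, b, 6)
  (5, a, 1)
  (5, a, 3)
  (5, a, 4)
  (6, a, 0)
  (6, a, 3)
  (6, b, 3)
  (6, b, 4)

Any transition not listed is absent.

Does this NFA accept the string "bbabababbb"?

Start in {0}.
Read 'b': 0→∅; now ∅.
The set is empty and remains empty for the remaining 9 symbols.
The final set ∅ contains no accepting state.

No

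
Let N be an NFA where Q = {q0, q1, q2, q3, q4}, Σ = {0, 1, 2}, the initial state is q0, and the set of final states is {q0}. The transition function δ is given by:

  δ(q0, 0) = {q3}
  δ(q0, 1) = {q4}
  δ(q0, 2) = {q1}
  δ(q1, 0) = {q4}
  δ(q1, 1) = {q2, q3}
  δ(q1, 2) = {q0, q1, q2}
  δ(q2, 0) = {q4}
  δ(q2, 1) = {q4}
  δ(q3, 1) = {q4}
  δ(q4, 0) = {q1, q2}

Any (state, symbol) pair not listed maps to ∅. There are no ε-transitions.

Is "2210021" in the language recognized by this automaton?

Start in {q0}.
Read '2': {q0} → {q1}.
Read '2': {q1} → {q0, q1, q2}.
Read '1': {q0, q1, q2} → {q2, q3, q4}.
Read '0': {q2, q3, q4} → {q1, q2, q4}.
Read '0': {q1, q2, q4} → {q1, q2, q4}.
Read '2': {q1, q2, q4} → {q0, q1, q2}.
Read '1': {q0, q1, q2} → {q2, q3, q4}.
The final set {q2, q3, q4} contains no accepting state.

No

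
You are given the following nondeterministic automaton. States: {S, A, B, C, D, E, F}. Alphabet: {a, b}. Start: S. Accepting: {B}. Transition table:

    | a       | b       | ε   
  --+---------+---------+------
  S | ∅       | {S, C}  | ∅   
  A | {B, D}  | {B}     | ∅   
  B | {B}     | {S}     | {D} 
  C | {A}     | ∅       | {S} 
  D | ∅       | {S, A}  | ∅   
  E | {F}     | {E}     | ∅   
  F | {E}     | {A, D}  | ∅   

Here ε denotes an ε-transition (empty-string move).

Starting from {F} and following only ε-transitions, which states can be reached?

Begin with {F}.
No ε-moves leave this set, so the closure equals the set itself.

{F}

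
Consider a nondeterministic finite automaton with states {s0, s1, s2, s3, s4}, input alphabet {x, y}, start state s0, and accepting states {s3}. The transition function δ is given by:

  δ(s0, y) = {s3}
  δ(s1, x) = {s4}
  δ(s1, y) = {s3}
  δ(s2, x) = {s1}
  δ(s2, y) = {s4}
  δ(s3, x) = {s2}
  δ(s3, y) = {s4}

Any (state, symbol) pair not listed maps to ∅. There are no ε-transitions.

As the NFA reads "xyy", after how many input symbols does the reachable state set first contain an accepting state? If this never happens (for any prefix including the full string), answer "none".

none

Start in {s0}.
Read 'x': s0→∅; now ∅.
The set is empty and remains empty for the remaining 2 symbols.
No reachable set along the way intersects F.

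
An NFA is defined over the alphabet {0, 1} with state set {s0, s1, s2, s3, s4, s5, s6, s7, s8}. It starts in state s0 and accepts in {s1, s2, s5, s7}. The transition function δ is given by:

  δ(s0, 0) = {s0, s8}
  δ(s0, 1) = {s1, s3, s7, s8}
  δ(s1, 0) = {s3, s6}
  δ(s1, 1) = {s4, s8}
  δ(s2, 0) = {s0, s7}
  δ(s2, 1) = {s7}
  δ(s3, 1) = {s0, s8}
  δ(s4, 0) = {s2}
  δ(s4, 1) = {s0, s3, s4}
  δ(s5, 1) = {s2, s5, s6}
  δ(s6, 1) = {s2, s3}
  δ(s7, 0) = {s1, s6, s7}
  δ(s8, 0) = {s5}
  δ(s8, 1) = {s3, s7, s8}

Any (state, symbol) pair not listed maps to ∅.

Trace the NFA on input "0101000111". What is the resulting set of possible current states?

Start in {s0}.
Read '0': {s0} → {s0, s8}.
Read '1': {s0, s8} → {s1, s3, s7, s8}.
Read '0': {s1, s3, s7, s8} → {s1, s3, s5, s6, s7}.
Read '1': {s1, s3, s5, s6, s7} → {s0, s2, s3, s4, s5, s6, s8}.
Read '0': {s0, s2, s3, s4, s5, s6, s8} → {s0, s2, s5, s7, s8}.
Read '0': {s0, s2, s5, s7, s8} → {s0, s1, s5, s6, s7, s8}.
Read '0': {s0, s1, s5, s6, s7, s8} → {s0, s1, s3, s5, s6, s7, s8}.
Read '1': {s0, s1, s3, s5, s6, s7, s8} → {s0, s1, s2, s3, s4, s5, s6, s7, s8}.
Read '1': {s0, s1, s2, s3, s4, s5, s6, s7, s8} → {s0, s1, s2, s3, s4, s5, s6, s7, s8}.
Read '1': {s0, s1, s2, s3, s4, s5, s6, s7, s8} → {s0, s1, s2, s3, s4, s5, s6, s7, s8}.

{s0, s1, s2, s3, s4, s5, s6, s7, s8}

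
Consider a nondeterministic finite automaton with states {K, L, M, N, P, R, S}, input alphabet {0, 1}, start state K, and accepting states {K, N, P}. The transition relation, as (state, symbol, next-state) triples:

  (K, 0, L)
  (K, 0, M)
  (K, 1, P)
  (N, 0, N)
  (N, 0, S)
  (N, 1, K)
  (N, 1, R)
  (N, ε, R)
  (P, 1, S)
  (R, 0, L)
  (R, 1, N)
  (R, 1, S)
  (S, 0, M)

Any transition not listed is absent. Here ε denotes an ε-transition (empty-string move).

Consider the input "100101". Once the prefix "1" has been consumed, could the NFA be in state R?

No

Start in {K}.
Read '1': {K} → {P}.
State R is not in {P}.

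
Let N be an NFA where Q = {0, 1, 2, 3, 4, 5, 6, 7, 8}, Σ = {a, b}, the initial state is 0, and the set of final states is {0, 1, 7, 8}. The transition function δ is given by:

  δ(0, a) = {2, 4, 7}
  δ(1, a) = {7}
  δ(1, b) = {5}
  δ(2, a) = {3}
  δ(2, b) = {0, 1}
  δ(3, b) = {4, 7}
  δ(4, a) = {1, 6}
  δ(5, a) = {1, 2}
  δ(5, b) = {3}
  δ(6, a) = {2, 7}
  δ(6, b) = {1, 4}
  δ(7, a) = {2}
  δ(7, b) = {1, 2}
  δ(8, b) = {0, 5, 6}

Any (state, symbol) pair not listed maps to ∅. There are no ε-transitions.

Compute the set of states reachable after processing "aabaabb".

Start in {0}.
Read 'a': 0→{2, 4, 7}; now {2, 4, 7}.
Read 'a': 2→{3}, 4→{1, 6}, 7→{2}; now {1, 2, 3, 6}.
Read 'b': 1→{5}, 2→{0, 1}, 3→{4, 7}, 6→{1, 4}; now {0, 1, 4, 5, 7}.
Read 'a': 0→{2, 4, 7}, 1→{7}, 4→{1, 6}, 5→{1, 2}, 7→{2}; now {1, 2, 4, 6, 7}.
Read 'a': 1→{7}, 2→{3}, 4→{1, 6}, 6→{2, 7}, 7→{2}; now {1, 2, 3, 6, 7}.
Read 'b': 1→{5}, 2→{0, 1}, 3→{4, 7}, 6→{1, 4}, 7→{1, 2}; now {0, 1, 2, 4, 5, 7}.
Read 'b': 0→∅, 1→{5}, 2→{0, 1}, 4→∅, 5→{3}, 7→{1, 2}; now {0, 1, 2, 3, 5}.

{0, 1, 2, 3, 5}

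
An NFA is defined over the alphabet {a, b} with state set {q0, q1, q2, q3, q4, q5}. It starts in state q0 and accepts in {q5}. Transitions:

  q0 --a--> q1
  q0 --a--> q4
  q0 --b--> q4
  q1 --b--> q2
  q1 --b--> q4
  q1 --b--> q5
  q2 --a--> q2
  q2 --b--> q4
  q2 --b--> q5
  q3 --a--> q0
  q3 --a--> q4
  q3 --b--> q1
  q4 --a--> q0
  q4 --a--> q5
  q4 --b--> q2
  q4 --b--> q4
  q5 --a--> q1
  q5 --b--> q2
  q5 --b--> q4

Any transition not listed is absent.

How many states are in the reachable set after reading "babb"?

3

Start in {q0}.
Read 'b': q0→{q4}; now {q4}.
Read 'a': q4→{q0, q5}; now {q0, q5}.
Read 'b': q0→{q4}, q5→{q2, q4}; now {q2, q4}.
Read 'b': q2→{q4, q5}, q4→{q2, q4}; now {q2, q4, q5}.
That set has 3 states.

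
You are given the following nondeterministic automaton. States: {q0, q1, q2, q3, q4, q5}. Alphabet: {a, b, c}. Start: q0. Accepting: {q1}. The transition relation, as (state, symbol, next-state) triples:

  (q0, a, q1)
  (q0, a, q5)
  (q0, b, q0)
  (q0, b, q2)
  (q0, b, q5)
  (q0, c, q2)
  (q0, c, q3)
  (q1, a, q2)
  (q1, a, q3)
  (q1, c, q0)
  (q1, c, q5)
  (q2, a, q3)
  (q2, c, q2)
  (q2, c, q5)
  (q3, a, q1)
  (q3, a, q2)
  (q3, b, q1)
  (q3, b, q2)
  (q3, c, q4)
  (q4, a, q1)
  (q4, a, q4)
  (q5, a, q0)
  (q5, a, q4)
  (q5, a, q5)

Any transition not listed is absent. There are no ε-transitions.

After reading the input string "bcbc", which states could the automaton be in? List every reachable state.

Start in {q0}.
Read 'b': q0→{q0, q2, q5}; now {q0, q2, q5}.
Read 'c': q0→{q2, q3}, q2→{q2, q5}, q5→∅; now {q2, q3, q5}.
Read 'b': q2→∅, q3→{q1, q2}, q5→∅; now {q1, q2}.
Read 'c': q1→{q0, q5}, q2→{q2, q5}; now {q0, q2, q5}.

{q0, q2, q5}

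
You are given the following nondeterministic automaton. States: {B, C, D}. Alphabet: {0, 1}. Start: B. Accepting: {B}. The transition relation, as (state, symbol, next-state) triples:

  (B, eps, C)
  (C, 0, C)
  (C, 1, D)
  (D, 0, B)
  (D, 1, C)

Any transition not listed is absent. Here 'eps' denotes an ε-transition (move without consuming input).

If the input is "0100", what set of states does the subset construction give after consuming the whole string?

{C}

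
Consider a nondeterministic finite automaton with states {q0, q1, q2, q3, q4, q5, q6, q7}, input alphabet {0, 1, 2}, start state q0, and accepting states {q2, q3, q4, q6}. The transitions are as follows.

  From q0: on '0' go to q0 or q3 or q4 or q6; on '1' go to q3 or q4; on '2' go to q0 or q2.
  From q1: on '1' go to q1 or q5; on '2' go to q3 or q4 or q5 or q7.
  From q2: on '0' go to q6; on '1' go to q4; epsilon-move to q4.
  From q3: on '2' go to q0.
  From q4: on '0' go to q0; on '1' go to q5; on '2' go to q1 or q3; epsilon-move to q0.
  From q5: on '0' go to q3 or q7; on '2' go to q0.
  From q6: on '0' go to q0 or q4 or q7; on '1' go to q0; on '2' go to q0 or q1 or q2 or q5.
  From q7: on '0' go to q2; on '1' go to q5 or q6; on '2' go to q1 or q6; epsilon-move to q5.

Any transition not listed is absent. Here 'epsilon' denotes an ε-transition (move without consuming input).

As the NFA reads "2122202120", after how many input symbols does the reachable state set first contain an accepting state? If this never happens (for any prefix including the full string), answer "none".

1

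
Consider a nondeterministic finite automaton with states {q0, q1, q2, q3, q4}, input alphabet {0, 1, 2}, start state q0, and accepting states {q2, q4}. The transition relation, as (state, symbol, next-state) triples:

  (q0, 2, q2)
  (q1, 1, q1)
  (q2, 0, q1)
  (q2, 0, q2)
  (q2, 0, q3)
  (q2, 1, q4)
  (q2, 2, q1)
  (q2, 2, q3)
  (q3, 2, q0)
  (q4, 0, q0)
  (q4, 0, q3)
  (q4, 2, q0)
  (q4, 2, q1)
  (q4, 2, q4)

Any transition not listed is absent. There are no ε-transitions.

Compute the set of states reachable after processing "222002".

Start in {q0}.
Read '2': {q0} → {q2}.
Read '2': {q2} → {q1, q3}.
Read '2': {q1, q3} → {q0}.
Read '0': {q0} → ∅.
The set is empty and remains empty for the remaining 2 symbols.

∅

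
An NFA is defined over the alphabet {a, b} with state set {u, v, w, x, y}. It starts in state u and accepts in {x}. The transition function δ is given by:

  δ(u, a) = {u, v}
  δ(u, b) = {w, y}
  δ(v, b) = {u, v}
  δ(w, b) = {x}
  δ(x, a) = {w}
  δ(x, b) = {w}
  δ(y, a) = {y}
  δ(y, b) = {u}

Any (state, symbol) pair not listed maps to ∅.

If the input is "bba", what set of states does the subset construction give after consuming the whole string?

{u, v, w}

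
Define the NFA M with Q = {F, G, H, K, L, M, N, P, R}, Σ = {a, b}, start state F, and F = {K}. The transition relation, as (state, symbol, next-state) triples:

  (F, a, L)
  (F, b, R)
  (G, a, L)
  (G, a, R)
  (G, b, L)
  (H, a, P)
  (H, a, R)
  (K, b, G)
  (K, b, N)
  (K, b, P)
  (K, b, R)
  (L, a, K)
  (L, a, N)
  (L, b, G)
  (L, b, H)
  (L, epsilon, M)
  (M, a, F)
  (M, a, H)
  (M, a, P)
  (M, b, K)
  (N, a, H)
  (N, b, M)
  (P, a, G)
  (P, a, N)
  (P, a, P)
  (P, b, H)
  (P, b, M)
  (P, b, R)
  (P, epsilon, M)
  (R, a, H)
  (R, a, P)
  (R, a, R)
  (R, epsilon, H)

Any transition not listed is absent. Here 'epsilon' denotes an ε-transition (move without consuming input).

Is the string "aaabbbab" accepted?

Start in {F}.
Read 'a': {F} → {L, M}.
Read 'a': {L, M} → {F, H, K, M, N, P}.
Read 'a': {F, H, K, M, N, P} → {F, G, H, L, M, N, P, R}.
Read 'b': {F, G, H, L, M, N, P, R} → {G, H, K, L, M, R}.
Read 'b': {G, H, K, L, M, R} → {G, H, K, L, M, N, P, R}.
Read 'b': {G, H, K, L, M, N, P, R} → {G, H, K, L, M, N, P, R}.
Read 'a': {G, H, K, L, M, N, P, R} → {F, G, H, K, L, M, N, P, R}.
Read 'b': {F, G, H, K, L, M, N, P, R} → {G, H, K, L, M, N, P, R}.
The final set {G, H, K, L, M, N, P, R} contains the accepting state K.

Yes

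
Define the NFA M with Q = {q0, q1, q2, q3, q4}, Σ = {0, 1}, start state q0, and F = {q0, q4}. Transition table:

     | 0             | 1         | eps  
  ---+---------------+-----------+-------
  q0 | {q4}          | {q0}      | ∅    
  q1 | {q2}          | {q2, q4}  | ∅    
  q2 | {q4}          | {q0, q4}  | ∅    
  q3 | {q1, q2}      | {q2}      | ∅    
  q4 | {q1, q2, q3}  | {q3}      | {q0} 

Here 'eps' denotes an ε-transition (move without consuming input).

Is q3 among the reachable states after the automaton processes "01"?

Yes

Start in {q0}.
Read '0': {q0} → {q0, q4}.
Read '1': {q0, q4} → {q0, q3}.
State q3 is in {q0, q3}.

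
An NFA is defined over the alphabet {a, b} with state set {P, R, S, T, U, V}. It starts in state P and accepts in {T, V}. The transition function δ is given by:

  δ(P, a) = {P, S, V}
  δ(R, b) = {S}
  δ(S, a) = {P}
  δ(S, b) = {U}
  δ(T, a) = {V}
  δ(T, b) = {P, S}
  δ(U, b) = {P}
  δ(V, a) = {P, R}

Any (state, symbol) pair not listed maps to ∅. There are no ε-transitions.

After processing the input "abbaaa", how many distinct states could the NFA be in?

4

Start in {P}.
Read 'a': {P} → {P, S, V}.
Read 'b': {P, S, V} → {U}.
Read 'b': {U} → {P}.
Read 'a': {P} → {P, S, V}.
Read 'a': {P, S, V} → {P, R, S, V}.
Read 'a': {P, R, S, V} → {P, R, S, V}.
That set has 4 states.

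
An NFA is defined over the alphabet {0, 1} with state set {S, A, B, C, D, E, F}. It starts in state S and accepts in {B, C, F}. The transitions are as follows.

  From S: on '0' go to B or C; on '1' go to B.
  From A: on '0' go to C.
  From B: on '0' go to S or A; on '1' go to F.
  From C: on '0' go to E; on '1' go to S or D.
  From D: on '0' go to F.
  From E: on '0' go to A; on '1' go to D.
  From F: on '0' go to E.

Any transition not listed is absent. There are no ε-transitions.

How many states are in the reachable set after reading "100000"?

Start in {S}.
Read '1': S→{B}; now {B}.
Read '0': B→{S, A}; now {S, A}.
Read '0': S→{B, C}, A→{C}; now {B, C}.
Read '0': B→{S, A}, C→{E}; now {S, A, E}.
Read '0': S→{B, C}, A→{C}, E→{A}; now {A, B, C}.
Read '0': A→{C}, B→{S, A}, C→{E}; now {S, A, C, E}.
That set has 4 states.

4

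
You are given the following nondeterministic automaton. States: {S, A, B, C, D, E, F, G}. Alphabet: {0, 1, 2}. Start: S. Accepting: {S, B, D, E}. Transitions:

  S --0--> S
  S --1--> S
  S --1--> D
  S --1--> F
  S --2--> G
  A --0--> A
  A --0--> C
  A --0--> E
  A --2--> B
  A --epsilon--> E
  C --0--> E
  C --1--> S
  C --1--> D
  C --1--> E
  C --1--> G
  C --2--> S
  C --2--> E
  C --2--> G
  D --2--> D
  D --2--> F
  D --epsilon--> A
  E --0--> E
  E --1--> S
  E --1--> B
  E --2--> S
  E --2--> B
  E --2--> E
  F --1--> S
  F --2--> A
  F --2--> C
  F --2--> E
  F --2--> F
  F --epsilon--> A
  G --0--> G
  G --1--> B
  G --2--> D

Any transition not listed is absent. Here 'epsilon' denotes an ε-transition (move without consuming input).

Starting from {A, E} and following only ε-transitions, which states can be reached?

Begin with {A, E}.
No ε-moves leave this set, so the closure equals the set itself.

{A, E}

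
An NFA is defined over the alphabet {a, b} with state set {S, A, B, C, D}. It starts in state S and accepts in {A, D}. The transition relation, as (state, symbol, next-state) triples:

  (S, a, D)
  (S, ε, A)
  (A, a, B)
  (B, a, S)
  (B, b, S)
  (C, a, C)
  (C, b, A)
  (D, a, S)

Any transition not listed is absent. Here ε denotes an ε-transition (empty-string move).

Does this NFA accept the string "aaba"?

No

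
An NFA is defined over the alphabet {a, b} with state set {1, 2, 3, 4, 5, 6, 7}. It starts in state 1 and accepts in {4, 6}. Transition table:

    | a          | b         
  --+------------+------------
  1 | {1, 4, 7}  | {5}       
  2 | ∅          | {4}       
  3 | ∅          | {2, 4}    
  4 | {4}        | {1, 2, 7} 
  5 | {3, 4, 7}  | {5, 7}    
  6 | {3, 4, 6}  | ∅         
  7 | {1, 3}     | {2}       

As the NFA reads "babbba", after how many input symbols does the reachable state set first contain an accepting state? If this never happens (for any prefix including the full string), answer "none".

2

Start in {1}.
Read 'b': {1} → {5}.
Read 'a': {5} → {3, 4, 7}.
None of the earlier sets intersect F, but {3, 4, 7} does.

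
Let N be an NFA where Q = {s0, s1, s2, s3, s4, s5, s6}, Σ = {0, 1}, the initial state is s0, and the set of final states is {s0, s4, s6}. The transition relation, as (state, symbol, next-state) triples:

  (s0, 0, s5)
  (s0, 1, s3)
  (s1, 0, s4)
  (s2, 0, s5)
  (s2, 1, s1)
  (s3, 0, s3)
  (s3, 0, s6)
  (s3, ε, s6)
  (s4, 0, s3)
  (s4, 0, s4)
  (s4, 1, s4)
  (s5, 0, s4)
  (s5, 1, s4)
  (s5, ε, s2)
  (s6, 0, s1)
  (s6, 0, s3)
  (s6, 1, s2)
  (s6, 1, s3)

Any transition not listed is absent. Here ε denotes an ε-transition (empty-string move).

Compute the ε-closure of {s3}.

Begin with {s3}.
ε-move s3 → s6; add s6.

{s3, s6}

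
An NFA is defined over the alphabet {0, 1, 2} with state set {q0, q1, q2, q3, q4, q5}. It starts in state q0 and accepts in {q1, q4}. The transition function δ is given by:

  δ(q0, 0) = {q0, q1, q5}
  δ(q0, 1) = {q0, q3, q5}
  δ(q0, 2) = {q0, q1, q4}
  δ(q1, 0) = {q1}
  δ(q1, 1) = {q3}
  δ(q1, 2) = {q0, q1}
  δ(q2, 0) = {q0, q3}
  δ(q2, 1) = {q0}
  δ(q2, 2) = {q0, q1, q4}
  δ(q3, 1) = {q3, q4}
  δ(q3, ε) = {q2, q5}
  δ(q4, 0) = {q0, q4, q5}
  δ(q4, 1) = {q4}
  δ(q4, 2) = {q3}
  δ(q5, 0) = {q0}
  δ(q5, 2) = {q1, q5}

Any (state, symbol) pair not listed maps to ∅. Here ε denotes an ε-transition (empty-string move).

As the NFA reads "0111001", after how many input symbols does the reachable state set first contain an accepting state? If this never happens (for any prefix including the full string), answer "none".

1

Start in {q0}.
Read '0': {q0} → {q0, q1, q5}.
None of the earlier sets intersect F, but {q0, q1, q5} does.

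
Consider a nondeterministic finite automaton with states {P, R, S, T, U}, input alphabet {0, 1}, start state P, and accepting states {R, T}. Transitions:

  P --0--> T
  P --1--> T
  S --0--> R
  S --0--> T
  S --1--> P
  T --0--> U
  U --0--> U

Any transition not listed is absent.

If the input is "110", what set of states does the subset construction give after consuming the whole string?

∅

Start in {P}.
Read '1': P→{T}; now {T}.
Read '1': T→∅; now ∅.
The set is empty and remains empty for the remaining 1 symbol.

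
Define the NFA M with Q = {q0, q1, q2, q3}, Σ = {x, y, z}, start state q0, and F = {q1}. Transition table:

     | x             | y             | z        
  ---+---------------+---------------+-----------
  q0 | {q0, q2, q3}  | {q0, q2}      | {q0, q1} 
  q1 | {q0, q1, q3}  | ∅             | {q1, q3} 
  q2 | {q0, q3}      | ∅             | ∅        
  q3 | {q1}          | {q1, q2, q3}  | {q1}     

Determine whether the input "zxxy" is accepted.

Yes

Start in {q0}.
Read 'z': q0→{q0, q1}; now {q0, q1}.
Read 'x': q0→{q0, q2, q3}, q1→{q0, q1, q3}; now {q0, q1, q2, q3}.
Read 'x': q0→{q0, q2, q3}, q1→{q0, q1, q3}, q2→{q0, q3}, q3→{q1}; now {q0, q1, q2, q3}.
Read 'y': q0→{q0, q2}, q1→∅, q2→∅, q3→{q1, q2, q3}; now {q0, q1, q2, q3}.
The final set {q0, q1, q2, q3} contains the accepting state q1.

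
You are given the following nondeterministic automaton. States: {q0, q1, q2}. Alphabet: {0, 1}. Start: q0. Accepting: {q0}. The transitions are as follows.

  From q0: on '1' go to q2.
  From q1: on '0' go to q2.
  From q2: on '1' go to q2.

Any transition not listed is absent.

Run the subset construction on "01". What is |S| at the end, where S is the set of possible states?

0

Start in {q0}.
Read '0': q0→∅; now ∅.
The set is empty and remains empty for the remaining 1 symbol.
That set has 0 states.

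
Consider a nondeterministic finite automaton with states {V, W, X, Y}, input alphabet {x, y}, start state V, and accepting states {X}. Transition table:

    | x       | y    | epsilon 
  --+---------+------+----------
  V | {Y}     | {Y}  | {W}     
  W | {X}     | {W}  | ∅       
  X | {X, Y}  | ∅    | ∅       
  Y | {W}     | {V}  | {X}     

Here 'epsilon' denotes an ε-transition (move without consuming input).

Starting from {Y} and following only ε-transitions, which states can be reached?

Begin with {Y}.
ε-move Y → X; add X.

{X, Y}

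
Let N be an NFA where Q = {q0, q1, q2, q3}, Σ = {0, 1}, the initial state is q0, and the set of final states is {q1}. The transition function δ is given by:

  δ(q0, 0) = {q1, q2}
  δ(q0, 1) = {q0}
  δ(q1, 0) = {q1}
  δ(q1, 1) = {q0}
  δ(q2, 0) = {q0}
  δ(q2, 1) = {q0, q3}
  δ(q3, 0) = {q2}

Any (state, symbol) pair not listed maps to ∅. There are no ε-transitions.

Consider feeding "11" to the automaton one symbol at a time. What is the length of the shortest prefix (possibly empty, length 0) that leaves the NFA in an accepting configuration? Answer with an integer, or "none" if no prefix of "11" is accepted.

Start in {q0}.
Read '1': q0→{q0}; now {q0}.
Read '1': q0→{q0}; now {q0}.
No reachable set along the way intersects F.

none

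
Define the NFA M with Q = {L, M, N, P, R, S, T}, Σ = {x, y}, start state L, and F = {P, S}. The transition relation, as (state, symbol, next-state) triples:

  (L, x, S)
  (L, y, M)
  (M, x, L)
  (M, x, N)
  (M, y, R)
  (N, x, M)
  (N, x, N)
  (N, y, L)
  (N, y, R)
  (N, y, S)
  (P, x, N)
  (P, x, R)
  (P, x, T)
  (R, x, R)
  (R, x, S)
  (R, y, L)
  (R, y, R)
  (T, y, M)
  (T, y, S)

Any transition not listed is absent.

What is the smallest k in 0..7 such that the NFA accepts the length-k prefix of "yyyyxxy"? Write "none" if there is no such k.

Start in {L}.
Read 'y': L→{M}; now {M}.
Read 'y': M→{R}; now {R}.
Read 'y': R→{L, R}; now {L, R}.
Read 'y': L→{M}, R→{L, R}; now {L, M, R}.
Read 'x': L→{S}, M→{L, N}, R→{R, S}; now {L, N, R, S}.
None of the earlier sets intersect F, but {L, N, R, S} does.

5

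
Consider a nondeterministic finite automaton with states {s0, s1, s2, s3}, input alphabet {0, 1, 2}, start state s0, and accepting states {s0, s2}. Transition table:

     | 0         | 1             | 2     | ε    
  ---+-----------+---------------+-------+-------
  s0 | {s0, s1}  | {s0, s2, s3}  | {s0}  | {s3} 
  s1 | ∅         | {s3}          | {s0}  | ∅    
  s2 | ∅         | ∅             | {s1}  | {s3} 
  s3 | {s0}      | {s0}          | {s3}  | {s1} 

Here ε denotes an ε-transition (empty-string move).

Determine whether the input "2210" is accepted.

Start: ε-closure({s0}) = {s0, s1, s3}.
Read '2': {s0, s1, s3} → {s0, s1, s3}.
Read '2': {s0, s1, s3} → {s0, s1, s3}.
Read '1': {s0, s1, s3} → {s0, s1, s2, s3}.
Read '0': {s0, s1, s2, s3} → {s0, s1, s3}.
The final set {s0, s1, s3} contains the accepting state s0.

Yes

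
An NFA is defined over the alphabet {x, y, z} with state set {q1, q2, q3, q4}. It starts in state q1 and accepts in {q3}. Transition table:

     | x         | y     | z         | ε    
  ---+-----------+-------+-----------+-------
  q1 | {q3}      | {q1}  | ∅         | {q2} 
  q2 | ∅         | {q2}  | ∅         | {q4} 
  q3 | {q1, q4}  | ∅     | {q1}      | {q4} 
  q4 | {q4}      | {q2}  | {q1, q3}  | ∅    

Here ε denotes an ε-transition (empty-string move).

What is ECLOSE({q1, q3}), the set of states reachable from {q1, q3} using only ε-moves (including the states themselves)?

Begin with {q1, q3}.
ε-move q3 → q4; add q4.
ε-move q1 → q2; add q2.

{q1, q2, q3, q4}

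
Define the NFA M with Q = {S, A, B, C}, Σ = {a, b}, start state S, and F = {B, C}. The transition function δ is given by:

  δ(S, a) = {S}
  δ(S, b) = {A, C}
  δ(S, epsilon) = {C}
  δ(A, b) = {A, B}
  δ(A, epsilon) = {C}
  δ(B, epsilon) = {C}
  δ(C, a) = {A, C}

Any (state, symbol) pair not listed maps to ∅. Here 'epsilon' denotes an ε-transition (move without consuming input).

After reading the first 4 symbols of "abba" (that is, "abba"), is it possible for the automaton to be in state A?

Start: ε-closure({S}) = {S, C}.
Read 'a': S→{S}, C→{A, C}; now {S, A, C}.
Read 'b': S→{A, C}, A→{A, B}, C→∅; now {A, B, C}.
Read 'b': A→{A, B}, B→∅, C→∅; union {A, B}; ε-closure = {A, B, C}.
Read 'a': A→∅, B→∅, C→{A, C}; now {A, C}.
State A is in {A, C}.

Yes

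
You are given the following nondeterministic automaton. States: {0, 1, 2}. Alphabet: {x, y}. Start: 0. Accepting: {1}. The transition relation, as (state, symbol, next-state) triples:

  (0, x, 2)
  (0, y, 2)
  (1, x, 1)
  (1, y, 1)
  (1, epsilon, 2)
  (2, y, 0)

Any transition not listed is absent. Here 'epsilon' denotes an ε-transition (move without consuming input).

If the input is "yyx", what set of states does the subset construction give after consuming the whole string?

{2}

Start in {0}.
Read 'y': {0} → {2}.
Read 'y': {2} → {0}.
Read 'x': {0} → {2}.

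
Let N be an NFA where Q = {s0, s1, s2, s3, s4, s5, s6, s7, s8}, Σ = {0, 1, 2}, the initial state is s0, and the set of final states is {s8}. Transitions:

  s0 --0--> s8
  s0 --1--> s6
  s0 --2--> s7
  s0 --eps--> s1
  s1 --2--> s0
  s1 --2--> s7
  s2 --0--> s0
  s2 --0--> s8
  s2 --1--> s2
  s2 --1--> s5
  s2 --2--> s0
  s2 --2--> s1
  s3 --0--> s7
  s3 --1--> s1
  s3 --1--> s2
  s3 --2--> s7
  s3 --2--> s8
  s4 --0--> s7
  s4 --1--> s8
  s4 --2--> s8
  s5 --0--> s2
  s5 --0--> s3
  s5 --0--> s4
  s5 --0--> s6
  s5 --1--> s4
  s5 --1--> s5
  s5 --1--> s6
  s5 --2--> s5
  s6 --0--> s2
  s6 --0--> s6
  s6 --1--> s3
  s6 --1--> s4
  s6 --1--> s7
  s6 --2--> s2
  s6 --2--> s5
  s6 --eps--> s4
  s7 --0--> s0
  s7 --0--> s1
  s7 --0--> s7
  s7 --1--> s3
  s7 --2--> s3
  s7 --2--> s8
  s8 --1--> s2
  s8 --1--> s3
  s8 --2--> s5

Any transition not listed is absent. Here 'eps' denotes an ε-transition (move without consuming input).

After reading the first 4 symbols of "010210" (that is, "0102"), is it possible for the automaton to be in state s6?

Start: ε-closure({s0}) = {s0, s1}.
Read '0': s0→{s8}, s1→∅; now {s8}.
Read '1': s8→{s2, s3}; now {s2, s3}.
Read '0': s2→{s0, s8}, s3→{s7}; union {s0, s7, s8}; ε-closure = {s0, s1, s7, s8}.
Read '2': s0→{s7}, s1→{s0, s7}, s7→{s3, s8}, s8→{s5}; union {s0, s3, s5, s7, s8}; ε-closure = {s0, s1, s3, s5, s7, s8}.
State s6 is not in {s0, s1, s3, s5, s7, s8}.

No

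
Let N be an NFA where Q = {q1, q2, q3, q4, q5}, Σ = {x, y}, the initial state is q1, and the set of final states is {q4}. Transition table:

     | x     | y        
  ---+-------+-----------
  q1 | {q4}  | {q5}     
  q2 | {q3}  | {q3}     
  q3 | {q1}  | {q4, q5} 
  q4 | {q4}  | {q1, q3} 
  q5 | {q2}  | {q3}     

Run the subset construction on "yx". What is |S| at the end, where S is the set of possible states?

Start in {q1}.
Read 'y': q1→{q5}; now {q5}.
Read 'x': q5→{q2}; now {q2}.
That set has 1 state.

1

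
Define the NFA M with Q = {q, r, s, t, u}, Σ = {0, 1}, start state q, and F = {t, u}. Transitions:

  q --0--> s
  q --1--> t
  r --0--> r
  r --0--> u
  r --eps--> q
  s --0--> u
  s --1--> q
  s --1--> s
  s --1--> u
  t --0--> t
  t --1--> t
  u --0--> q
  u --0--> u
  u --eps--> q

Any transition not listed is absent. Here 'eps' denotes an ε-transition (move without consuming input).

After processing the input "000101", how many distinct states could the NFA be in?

4

Start in {q}.
Read '0': {q} → {s}.
Read '0': {s} → {q, u}.
Read '0': {q, u} → {q, s, u}.
Read '1': {q, s, u} → {q, s, t, u}.
Read '0': {q, s, t, u} → {q, s, t, u}.
Read '1': {q, s, t, u} → {q, s, t, u}.
That set has 4 states.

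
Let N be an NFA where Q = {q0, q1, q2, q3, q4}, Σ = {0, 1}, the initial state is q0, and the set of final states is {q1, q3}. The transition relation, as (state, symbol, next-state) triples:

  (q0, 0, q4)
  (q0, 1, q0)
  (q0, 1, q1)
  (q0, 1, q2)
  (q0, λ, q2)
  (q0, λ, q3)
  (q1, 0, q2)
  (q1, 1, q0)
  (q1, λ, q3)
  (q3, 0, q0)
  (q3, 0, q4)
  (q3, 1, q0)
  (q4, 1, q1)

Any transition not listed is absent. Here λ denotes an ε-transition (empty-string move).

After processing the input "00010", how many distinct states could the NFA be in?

Start: ε-closure({q0}) = {q0, q2, q3}.
Read '0': {q0, q2, q3} → {q0, q2, q3, q4}.
Read '0': {q0, q2, q3, q4} → {q0, q2, q3, q4}.
Read '0': {q0, q2, q3, q4} → {q0, q2, q3, q4}.
Read '1': {q0, q2, q3, q4} → {q0, q1, q2, q3}.
Read '0': {q0, q1, q2, q3} → {q0, q2, q3, q4}.
That set has 4 states.

4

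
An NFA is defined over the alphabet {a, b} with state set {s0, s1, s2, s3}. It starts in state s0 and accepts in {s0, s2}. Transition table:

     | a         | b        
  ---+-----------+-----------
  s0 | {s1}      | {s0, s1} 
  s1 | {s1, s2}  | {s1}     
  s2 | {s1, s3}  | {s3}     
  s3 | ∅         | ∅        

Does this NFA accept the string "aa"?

Start in {s0}.
Read 'a': {s0} → {s1}.
Read 'a': {s1} → {s1, s2}.
The final set {s1, s2} contains the accepting state s2.

Yes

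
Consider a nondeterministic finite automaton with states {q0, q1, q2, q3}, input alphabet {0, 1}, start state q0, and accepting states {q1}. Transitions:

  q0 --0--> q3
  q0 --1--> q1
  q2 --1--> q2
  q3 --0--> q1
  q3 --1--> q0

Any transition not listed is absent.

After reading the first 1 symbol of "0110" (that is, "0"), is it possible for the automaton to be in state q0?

No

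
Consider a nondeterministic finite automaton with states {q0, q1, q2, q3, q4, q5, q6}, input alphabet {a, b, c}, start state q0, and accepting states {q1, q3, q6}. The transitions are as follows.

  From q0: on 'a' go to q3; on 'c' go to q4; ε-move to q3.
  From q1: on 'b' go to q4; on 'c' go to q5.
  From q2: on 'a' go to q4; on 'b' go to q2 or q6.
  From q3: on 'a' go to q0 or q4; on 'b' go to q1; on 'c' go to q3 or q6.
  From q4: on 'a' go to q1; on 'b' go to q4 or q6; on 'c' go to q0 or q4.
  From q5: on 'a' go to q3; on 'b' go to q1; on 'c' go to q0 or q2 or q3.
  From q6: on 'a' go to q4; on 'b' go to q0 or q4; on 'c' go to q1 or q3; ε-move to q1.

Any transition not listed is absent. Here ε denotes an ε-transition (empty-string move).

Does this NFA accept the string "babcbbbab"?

No

Start: ε-closure({q0}) = {q0, q3}.
Read 'b': q0→∅, q3→{q1}; now {q1}.
Read 'a': q1→∅; now ∅.
The set is empty and remains empty for the remaining 7 symbols.
The final set ∅ contains no accepting state.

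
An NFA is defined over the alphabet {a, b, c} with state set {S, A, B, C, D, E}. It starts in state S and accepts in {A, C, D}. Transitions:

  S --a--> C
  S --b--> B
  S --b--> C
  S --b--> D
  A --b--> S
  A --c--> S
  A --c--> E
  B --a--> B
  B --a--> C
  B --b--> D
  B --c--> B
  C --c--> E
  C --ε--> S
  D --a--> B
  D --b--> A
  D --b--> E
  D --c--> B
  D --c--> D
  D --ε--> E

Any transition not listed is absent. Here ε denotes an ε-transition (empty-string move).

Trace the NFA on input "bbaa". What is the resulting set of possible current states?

Start in {S}.
Read 'b': S→{B, C, D}; union {B, C, D}; ε-closure = {S, B, C, D, E}.
Read 'b': S→{B, C, D}, B→{D}, C→∅, D→{A, E}, E→∅; union {A, B, C, D, E}; ε-closure = {S, A, B, C, D, E}.
Read 'a': S→{C}, A→∅, B→{B, C}, C→∅, D→{B}, E→∅; union {B, C}; ε-closure = {S, B, C}.
Read 'a': S→{C}, B→{B, C}, C→∅; union {B, C}; ε-closure = {S, B, C}.

{S, B, C}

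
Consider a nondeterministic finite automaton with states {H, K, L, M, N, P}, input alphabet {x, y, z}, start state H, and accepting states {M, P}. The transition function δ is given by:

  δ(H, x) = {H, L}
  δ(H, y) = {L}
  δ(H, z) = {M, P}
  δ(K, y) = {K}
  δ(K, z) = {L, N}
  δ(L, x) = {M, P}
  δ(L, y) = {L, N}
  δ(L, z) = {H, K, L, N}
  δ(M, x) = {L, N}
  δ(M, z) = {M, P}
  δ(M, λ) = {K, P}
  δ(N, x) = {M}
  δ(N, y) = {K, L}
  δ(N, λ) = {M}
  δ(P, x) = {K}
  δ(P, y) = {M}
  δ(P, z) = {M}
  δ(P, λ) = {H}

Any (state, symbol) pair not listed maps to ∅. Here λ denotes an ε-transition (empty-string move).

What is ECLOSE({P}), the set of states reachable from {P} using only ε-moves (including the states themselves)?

Begin with {P}.
ε-move P → H; add H.

{H, P}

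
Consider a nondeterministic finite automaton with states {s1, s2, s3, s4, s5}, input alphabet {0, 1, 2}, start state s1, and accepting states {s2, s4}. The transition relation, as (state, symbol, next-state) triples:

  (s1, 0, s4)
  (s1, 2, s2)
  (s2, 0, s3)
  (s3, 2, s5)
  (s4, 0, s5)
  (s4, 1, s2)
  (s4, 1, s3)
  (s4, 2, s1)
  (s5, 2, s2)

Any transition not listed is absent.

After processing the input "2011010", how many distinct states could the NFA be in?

Start in {s1}.
Read '2': {s1} → {s2}.
Read '0': {s2} → {s3}.
Read '1': {s3} → ∅.
The set is empty and remains empty for the remaining 4 symbols.
That set has 0 states.

0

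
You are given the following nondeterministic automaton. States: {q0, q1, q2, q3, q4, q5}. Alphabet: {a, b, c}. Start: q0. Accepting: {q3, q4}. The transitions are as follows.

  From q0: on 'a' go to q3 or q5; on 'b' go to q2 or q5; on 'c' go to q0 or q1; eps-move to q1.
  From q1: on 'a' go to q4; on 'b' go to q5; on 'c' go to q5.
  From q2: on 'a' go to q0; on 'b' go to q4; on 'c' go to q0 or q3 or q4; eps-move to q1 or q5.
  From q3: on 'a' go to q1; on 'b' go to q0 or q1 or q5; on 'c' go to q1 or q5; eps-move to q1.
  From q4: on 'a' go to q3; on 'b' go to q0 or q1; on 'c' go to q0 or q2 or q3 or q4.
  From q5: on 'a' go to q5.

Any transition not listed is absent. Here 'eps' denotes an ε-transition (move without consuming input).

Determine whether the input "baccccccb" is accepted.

Yes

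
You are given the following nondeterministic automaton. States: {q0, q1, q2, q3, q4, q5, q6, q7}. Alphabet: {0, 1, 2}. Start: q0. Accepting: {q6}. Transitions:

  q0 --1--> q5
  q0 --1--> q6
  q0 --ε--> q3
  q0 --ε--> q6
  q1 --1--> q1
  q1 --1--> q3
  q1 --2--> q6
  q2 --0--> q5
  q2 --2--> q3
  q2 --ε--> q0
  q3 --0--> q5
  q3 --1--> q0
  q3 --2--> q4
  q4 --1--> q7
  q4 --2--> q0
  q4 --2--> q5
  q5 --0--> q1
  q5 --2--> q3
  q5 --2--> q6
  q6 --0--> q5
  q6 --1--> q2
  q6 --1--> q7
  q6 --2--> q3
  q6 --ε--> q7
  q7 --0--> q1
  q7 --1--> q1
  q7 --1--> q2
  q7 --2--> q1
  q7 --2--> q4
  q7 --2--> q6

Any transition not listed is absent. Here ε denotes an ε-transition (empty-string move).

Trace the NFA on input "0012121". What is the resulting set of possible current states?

{q0, q1, q2, q3, q6, q7}

Start: ε-closure({q0}) = {q0, q3, q6, q7}.
Read '0': q0→∅, q3→{q5}, q6→{q5}, q7→{q1}; now {q1, q5}.
Read '0': q1→∅, q5→{q1}; now {q1}.
Read '1': q1→{q1, q3}; now {q1, q3}.
Read '2': q1→{q6}, q3→{q4}; union {q4, q6}; ε-closure = {q4, q6, q7}.
Read '1': q4→{q7}, q6→{q2, q7}, q7→{q1, q2}; union {q1, q2, q7}; ε-closure = {q0, q1, q2, q3, q6, q7}.
Read '2': q0→∅, q1→{q6}, q2→{q3}, q3→{q4}, q6→{q3}, q7→{q1, q4, q6}; union {q1, q3, q4, q6}; ε-closure = {q1, q3, q4, q6, q7}.
Read '1': q1→{q1, q3}, q3→{q0}, q4→{q7}, q6→{q2, q7}, q7→{q1, q2}; union {q0, q1, q2, q3, q7}; ε-closure = {q0, q1, q2, q3, q6, q7}.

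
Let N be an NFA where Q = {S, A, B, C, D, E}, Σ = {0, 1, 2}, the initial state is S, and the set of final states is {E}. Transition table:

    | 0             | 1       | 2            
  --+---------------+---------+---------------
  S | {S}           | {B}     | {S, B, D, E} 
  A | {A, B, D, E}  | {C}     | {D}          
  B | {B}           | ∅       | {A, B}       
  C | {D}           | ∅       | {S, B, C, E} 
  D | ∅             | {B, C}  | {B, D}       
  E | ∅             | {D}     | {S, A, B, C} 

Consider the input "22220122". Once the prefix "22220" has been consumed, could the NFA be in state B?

Start in {S}.
Read '2': {S} → {S, B, D, E}.
Read '2': {S, B, D, E} → {S, A, B, C, D, E}.
Read '2': {S, A, B, C, D, E} → {S, A, B, C, D, E}.
Read '2': {S, A, B, C, D, E} → {S, A, B, C, D, E}.
Read '0': {S, A, B, C, D, E} → {S, A, B, D, E}.
State B is in {S, A, B, D, E}.

Yes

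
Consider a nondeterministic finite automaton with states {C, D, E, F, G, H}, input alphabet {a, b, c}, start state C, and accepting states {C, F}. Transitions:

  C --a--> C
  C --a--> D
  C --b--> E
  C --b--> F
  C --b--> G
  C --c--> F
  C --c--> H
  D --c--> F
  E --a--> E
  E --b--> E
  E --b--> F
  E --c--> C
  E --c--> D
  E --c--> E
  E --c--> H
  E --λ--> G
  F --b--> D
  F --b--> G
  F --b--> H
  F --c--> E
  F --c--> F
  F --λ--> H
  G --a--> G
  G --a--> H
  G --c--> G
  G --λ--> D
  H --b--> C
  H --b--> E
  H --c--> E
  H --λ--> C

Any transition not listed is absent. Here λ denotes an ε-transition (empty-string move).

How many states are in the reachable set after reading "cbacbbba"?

5

Start in {C}.
Read 'c': {C} → {C, F, H}.
Read 'b': {C, F, H} → {C, D, E, F, G, H}.
Read 'a': {C, D, E, F, G, H} → {C, D, E, G, H}.
Read 'c': {C, D, E, G, H} → {C, D, E, F, G, H}.
Read 'b': {C, D, E, F, G, H} → {C, D, E, F, G, H}.
Read 'b': {C, D, E, F, G, H} → {C, D, E, F, G, H}.
Read 'b': {C, D, E, F, G, H} → {C, D, E, F, G, H}.
Read 'a': {C, D, E, F, G, H} → {C, D, E, G, H}.
That set has 5 states.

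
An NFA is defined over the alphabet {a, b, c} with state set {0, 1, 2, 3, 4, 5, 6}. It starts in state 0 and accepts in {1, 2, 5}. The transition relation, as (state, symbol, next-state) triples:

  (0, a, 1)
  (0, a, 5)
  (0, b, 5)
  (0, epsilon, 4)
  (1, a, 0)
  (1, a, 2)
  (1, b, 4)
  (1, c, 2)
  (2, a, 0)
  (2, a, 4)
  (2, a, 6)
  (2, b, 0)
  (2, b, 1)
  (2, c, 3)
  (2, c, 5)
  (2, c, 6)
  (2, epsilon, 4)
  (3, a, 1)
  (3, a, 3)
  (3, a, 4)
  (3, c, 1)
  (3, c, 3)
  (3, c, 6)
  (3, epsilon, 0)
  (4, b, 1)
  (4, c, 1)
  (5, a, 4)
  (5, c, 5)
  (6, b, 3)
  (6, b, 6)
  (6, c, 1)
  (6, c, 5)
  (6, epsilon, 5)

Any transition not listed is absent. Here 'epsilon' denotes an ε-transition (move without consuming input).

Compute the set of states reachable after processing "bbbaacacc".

{0, 1, 2, 3, 4, 5, 6}

Start: ε-closure({0}) = {0, 4}.
Read 'b': {0, 4} → {1, 5}.
Read 'b': {1, 5} → {4}.
Read 'b': {4} → {1}.
Read 'a': {1} → {0, 2, 4}.
Read 'a': {0, 2, 4} → {0, 1, 4, 5, 6}.
Read 'c': {0, 1, 4, 5, 6} → {1, 2, 4, 5}.
Read 'a': {1, 2, 4, 5} → {0, 2, 4, 5, 6}.
Read 'c': {0, 2, 4, 5, 6} → {0, 1, 3, 4, 5, 6}.
Read 'c': {0, 1, 3, 4, 5, 6} → {0, 1, 2, 3, 4, 5, 6}.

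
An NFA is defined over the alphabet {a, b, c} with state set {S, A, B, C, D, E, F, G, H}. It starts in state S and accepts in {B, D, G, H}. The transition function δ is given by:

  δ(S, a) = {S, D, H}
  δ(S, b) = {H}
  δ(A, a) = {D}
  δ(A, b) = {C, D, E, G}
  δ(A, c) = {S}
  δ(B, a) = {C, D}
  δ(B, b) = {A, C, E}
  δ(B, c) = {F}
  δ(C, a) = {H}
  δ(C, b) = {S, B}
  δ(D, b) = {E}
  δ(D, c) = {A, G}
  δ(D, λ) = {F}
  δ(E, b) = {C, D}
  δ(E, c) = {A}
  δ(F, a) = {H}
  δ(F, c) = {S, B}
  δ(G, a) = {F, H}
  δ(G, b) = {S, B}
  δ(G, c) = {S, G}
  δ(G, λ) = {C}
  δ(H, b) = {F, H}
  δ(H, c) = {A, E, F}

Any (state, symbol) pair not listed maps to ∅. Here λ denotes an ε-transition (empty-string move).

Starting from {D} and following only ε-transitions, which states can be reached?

{D, F}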